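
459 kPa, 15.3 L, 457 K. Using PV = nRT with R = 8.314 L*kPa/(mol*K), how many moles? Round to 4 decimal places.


PV = nRT, solve for n = PV / (RT).
PV = 459 * 15.3 = 7022.7
RT = 8.314 * 457 = 3799.498
n = 7022.7 / 3799.498
n = 1.84832312 mol, rounded to 4 dp:

1.8483 mol


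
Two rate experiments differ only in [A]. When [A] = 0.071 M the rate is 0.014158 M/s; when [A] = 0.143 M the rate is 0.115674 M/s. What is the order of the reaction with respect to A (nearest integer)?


Rate is proportional to [A]^n, so rate2/rate1 = ([A]2/[A]1)^n. Take logs to solve for n.
rate2/rate1 = 0.115674 / 0.014158 = 8.1702
[A]2/[A]1 = 0.143 / 0.071 = 2.0141
n = ln(8.1702) / ln(2.0141) = 3.0
Nearest integer order:

3


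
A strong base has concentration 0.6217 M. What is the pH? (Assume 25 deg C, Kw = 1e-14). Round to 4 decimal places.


A strong base dissociates completely, so [OH-] equals the given concentration.
pOH = -log10([OH-]) = -log10(0.6217) = 0.206419
pH = 14 - pOH = 14 - 0.206419
pH = 13.793581, rounded to 4 dp:

13.7936


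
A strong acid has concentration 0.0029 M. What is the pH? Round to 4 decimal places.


A strong acid dissociates completely, so [H+] equals the given concentration.
pH = -log10([H+]) = -log10(0.0029)
pH = 2.537602, rounded to 4 dp:

2.5376


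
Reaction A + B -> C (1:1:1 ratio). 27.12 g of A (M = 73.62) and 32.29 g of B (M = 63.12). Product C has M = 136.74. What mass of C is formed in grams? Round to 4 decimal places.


Find moles of each reactant; the smaller value is the limiting reagent in a 1:1:1 reaction, so moles_C equals moles of the limiter.
n_A = mass_A / M_A = 27.12 / 73.62 = 0.368378 mol
n_B = mass_B / M_B = 32.29 / 63.12 = 0.511565 mol
Limiting reagent: A (smaller), n_limiting = 0.368378 mol
mass_C = n_limiting * M_C = 0.368378 * 136.74
mass_C = 50.37200772 g, rounded to 4 dp:

50.3720 g


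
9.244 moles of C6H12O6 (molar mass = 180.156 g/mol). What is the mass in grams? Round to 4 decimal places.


mass = n * M
mass = 9.244 * 180.156
mass = 1665.362064 g, rounded to 4 dp:

1665.3621 g


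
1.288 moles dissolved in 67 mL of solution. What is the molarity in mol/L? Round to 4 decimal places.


Convert volume to liters: V_L = V_mL / 1000.
V_L = 67 / 1000 = 0.067 L
M = n / V_L = 1.288 / 0.067
M = 19.2238806 mol/L, rounded to 4 dp:

19.2239 mol/L


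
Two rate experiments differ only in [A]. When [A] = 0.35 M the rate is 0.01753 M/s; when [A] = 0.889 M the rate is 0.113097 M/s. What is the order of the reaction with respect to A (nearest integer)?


Rate is proportional to [A]^n, so rate2/rate1 = ([A]2/[A]1)^n. Take logs to solve for n.
rate2/rate1 = 0.113097 / 0.01753 = 6.4516
[A]2/[A]1 = 0.889 / 0.35 = 2.54
n = ln(6.4516) / ln(2.54) = 2.0
Nearest integer order:

2


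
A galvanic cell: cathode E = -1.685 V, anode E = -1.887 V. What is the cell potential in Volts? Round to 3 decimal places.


Standard cell potential: E_cell = E_cathode - E_anode.
E_cell = -1.685 - (-1.887)
E_cell = 0.202 V, rounded to 3 dp:

0.202 V


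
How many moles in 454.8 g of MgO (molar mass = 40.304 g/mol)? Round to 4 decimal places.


n = mass / M
n = 454.8 / 40.304
n = 11.28423978 mol, rounded to 4 dp:

11.2842 mol


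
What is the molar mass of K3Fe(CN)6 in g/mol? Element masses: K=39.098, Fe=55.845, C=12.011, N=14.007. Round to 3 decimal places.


M = sum(count * atomic_mass) over atoms.
M = 3*39.098 + 1*55.845 + 6*12.011 + 6*14.007
M = 117.294 + 55.845 + 72.066 + 84.042
M = 329.247 g/mol, rounded to 3 dp:

329.247 g/mol


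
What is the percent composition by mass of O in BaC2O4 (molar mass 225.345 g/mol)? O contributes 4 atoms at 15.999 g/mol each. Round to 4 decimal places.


pct = 100 * (n_elem * M_elem) / M_total
mass_contribution = 4 * 15.999 = 63.996 g/mol
pct = 100 * 63.996 / 225.345
pct = 28.39912135 %, rounded to 4 dp:

28.3991 %


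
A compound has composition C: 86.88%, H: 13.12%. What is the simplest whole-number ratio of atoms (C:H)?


Assume 100 g of compound, divide each mass% by atomic mass to get moles, then normalize by the smallest to get a raw atom ratio.
Moles per 100 g: C: 86.88/12.011 = 7.2334, H: 13.12/1.008 = 13.0159
Raw ratio (divide by min = 7.2334): C: 1.0, H: 1.799
Multiply by 5 to clear fractions: C: 5.0 ~= 5, H: 8.997 ~= 9
Reduce by GCD to get the simplest whole-number ratio:

5:9


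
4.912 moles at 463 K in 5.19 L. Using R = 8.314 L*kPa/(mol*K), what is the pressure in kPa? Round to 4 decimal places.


PV = nRT, solve for P = nRT / V.
nRT = 4.912 * 8.314 * 463 = 18908.1644
P = 18908.1644 / 5.19
P = 3643.19159923 kPa, rounded to 4 dp:

3643.1916 kPa


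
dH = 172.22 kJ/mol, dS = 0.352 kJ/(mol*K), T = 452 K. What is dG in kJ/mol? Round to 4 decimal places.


Gibbs: dG = dH - T*dS (consistent units, dS already in kJ/(mol*K)).
T*dS = 452 * 0.352 = 159.104
dG = 172.22 - (159.104)
dG = 13.116 kJ/mol, rounded to 4 dp:

13.1160 kJ/mol


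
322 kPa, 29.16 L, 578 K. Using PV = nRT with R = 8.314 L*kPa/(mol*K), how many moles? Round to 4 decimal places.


PV = nRT, solve for n = PV / (RT).
PV = 322 * 29.16 = 9389.52
RT = 8.314 * 578 = 4805.492
n = 9389.52 / 4805.492
n = 1.9539144 mol, rounded to 4 dp:

1.9539 mol


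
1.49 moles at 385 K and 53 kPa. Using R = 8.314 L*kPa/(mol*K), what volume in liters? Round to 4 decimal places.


PV = nRT, solve for V = nRT / P.
nRT = 1.49 * 8.314 * 385 = 4769.3261
V = 4769.3261 / 53
V = 89.98728491 L, rounded to 4 dp:

89.9873 L


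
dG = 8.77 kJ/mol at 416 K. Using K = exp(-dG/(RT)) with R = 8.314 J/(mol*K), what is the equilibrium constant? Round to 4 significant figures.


dG is in kJ/mol; multiply by 1000 to match R in J/(mol*K).
RT = 8.314 * 416 = 3458.624 J/mol
exponent = -dG*1000 / (RT) = -(8.77*1000) / 3458.624 = -2.53569049
K = exp(-2.53569049)
K = 0.079207009, rounded to 4 significant figures:

0.07921


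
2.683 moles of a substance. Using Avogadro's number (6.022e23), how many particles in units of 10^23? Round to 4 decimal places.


N = n * NA, then divide by 1e23 for the requested units.
N / 1e23 = n * 6.022
N / 1e23 = 2.683 * 6.022
N / 1e23 = 16.157026, rounded to 4 dp:

16.1570


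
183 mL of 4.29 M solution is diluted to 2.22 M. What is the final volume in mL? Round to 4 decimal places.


Dilution: M1*V1 = M2*V2, solve for V2.
V2 = M1*V1 / M2
V2 = 4.29 * 183 / 2.22
V2 = 785.07 / 2.22
V2 = 353.63513514 mL, rounded to 4 dp:

353.6351 mL


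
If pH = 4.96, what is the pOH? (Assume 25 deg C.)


At 25 deg C, pH + pOH = 14.
pOH = 14 - pH = 14 - 4.96
pOH = 9.04:

9.04


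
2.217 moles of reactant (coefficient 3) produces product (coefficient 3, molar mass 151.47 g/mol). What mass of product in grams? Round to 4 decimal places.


Use the coefficient ratio to convert reactant moles to product moles, then multiply by the product's molar mass.
moles_P = moles_R * (coeff_P / coeff_R) = 2.217 * (3/3) = 2.217
mass_P = moles_P * M_P = 2.217 * 151.47
mass_P = 335.80899 g, rounded to 4 dp:

335.8090 g


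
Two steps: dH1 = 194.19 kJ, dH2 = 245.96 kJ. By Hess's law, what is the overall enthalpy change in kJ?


Hess's law: enthalpy is a state function, so add the step enthalpies.
dH_total = dH1 + dH2 = 194.19 + (245.96)
dH_total = 440.15 kJ:

440.15 kJ


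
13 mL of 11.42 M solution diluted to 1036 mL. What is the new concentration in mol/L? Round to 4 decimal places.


Dilution: M1*V1 = M2*V2, solve for M2.
M2 = M1*V1 / V2
M2 = 11.42 * 13 / 1036
M2 = 148.46 / 1036
M2 = 0.14330116 mol/L, rounded to 4 dp:

0.1433 mol/L


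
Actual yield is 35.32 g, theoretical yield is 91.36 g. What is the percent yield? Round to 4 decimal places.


% yield = 100 * actual / theoretical
% yield = 100 * 35.32 / 91.36
% yield = 38.66024518 %, rounded to 4 dp:

38.6602 %


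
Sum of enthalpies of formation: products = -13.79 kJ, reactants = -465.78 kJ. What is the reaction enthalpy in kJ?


dH_rxn = sum(dH_f products) - sum(dH_f reactants)
dH_rxn = -13.79 - (-465.78)
dH_rxn = 451.99 kJ:

451.99 kJ


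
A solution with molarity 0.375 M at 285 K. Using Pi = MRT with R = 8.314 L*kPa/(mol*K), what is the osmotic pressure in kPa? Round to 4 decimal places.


Osmotic pressure (van't Hoff): Pi = M*R*T.
RT = 8.314 * 285 = 2369.49
Pi = 0.375 * 2369.49
Pi = 888.55875 kPa, rounded to 4 dp:

888.5588 kPa


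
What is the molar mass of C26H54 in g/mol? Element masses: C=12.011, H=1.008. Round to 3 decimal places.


M = sum(count * atomic_mass) over atoms.
M = 26*12.011 + 54*1.008
M = 312.286 + 54.432
M = 366.718 g/mol, rounded to 3 dp:

366.718 g/mol


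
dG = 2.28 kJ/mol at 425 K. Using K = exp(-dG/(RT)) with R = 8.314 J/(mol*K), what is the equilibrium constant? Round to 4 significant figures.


dG is in kJ/mol; multiply by 1000 to match R in J/(mol*K).
RT = 8.314 * 425 = 3533.45 J/mol
exponent = -dG*1000 / (RT) = -(2.28*1000) / 3533.45 = -0.64526171
K = exp(-0.64526171)
K = 0.52452525, rounded to 4 significant figures:

0.5245


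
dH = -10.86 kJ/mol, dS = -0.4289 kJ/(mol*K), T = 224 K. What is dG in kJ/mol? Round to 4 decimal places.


Gibbs: dG = dH - T*dS (consistent units, dS already in kJ/(mol*K)).
T*dS = 224 * -0.4289 = -96.0736
dG = -10.86 - (-96.0736)
dG = 85.2136 kJ/mol, rounded to 4 dp:

85.2136 kJ/mol


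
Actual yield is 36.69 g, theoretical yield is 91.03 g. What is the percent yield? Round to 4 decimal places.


% yield = 100 * actual / theoretical
% yield = 100 * 36.69 / 91.03
% yield = 40.30539383 %, rounded to 4 dp:

40.3054 %


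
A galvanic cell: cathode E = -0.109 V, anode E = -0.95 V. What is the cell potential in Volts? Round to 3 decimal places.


Standard cell potential: E_cell = E_cathode - E_anode.
E_cell = -0.109 - (-0.95)
E_cell = 0.841 V, rounded to 3 dp:

0.841 V


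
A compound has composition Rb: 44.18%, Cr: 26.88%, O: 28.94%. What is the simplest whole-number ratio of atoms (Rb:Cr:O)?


Assume 100 g of compound, divide each mass% by atomic mass to get moles, then normalize by the smallest to get a raw atom ratio.
Moles per 100 g: Rb: 44.18/85.468 = 0.5169, Cr: 26.88/51.996 = 0.517, O: 28.94/15.999 = 1.8089
Raw ratio (divide by min = 0.5169): Rb: 1.0, Cr: 1.0, O: 3.499
Multiply by 2 to clear fractions: Rb: 2.0 ~= 2, Cr: 2.0 ~= 2, O: 6.999 ~= 7
Reduce by GCD to get the simplest whole-number ratio:

2:2:7


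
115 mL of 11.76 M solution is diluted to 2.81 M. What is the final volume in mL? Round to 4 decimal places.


Dilution: M1*V1 = M2*V2, solve for V2.
V2 = M1*V1 / M2
V2 = 11.76 * 115 / 2.81
V2 = 1352.4 / 2.81
V2 = 481.28113879 mL, rounded to 4 dp:

481.2811 mL


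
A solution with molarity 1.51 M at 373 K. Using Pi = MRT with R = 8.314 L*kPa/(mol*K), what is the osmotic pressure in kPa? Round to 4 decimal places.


Osmotic pressure (van't Hoff): Pi = M*R*T.
RT = 8.314 * 373 = 3101.122
Pi = 1.51 * 3101.122
Pi = 4682.69422 kPa, rounded to 4 dp:

4682.6942 kPa


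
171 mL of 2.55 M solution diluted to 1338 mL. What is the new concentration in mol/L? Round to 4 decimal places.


Dilution: M1*V1 = M2*V2, solve for M2.
M2 = M1*V1 / V2
M2 = 2.55 * 171 / 1338
M2 = 436.05 / 1338
M2 = 0.32589686 mol/L, rounded to 4 dp:

0.3259 mol/L


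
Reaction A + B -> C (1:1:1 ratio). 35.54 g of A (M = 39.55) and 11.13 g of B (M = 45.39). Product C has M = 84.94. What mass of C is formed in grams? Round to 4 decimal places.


Find moles of each reactant; the smaller value is the limiting reagent in a 1:1:1 reaction, so moles_C equals moles of the limiter.
n_A = mass_A / M_A = 35.54 / 39.55 = 0.898609 mol
n_B = mass_B / M_B = 11.13 / 45.39 = 0.245208 mol
Limiting reagent: B (smaller), n_limiting = 0.245208 mol
mass_C = n_limiting * M_C = 0.245208 * 84.94
mass_C = 20.82796752 g, rounded to 4 dp:

20.8280 g


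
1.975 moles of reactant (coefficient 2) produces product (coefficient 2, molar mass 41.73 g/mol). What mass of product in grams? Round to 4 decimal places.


Use the coefficient ratio to convert reactant moles to product moles, then multiply by the product's molar mass.
moles_P = moles_R * (coeff_P / coeff_R) = 1.975 * (2/2) = 1.975
mass_P = moles_P * M_P = 1.975 * 41.73
mass_P = 82.41675 g, rounded to 4 dp:

82.4168 g


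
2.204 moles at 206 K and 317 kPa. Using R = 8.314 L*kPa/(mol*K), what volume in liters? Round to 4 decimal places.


PV = nRT, solve for V = nRT / P.
nRT = 2.204 * 8.314 * 206 = 3774.7555
V = 3774.7555 / 317
V = 11.90774606 L, rounded to 4 dp:

11.9077 L


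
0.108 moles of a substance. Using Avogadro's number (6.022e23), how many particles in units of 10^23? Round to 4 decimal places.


N = n * NA, then divide by 1e23 for the requested units.
N / 1e23 = n * 6.022
N / 1e23 = 0.108 * 6.022
N / 1e23 = 0.650376, rounded to 4 dp:

0.6504


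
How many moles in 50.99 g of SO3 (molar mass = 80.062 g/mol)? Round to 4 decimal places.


n = mass / M
n = 50.99 / 80.062
n = 0.63688142 mol, rounded to 4 dp:

0.6369 mol


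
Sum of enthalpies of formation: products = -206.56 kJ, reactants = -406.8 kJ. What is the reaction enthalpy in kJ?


dH_rxn = sum(dH_f products) - sum(dH_f reactants)
dH_rxn = -206.56 - (-406.8)
dH_rxn = 200.24 kJ:

200.24 kJ


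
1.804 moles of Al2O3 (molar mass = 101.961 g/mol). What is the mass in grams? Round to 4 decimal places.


mass = n * M
mass = 1.804 * 101.961
mass = 183.937644 g, rounded to 4 dp:

183.9376 g


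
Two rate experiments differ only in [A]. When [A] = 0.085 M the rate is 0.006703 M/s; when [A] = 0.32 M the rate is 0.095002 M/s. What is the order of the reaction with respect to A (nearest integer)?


Rate is proportional to [A]^n, so rate2/rate1 = ([A]2/[A]1)^n. Take logs to solve for n.
rate2/rate1 = 0.095002 / 0.006703 = 14.1731
[A]2/[A]1 = 0.32 / 0.085 = 3.7647
n = ln(14.1731) / ln(3.7647) = 2.0
Nearest integer order:

2


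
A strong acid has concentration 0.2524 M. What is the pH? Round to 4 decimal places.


A strong acid dissociates completely, so [H+] equals the given concentration.
pH = -log10([H+]) = -log10(0.2524)
pH = 0.59791065, rounded to 4 dp:

0.5979


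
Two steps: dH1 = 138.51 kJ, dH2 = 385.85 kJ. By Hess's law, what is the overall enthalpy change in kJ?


Hess's law: enthalpy is a state function, so add the step enthalpies.
dH_total = dH1 + dH2 = 138.51 + (385.85)
dH_total = 524.36 kJ:

524.36 kJ


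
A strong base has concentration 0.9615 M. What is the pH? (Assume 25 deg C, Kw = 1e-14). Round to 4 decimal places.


A strong base dissociates completely, so [OH-] equals the given concentration.
pOH = -log10([OH-]) = -log10(0.9615) = 0.017051
pH = 14 - pOH = 14 - 0.017051
pH = 13.982949, rounded to 4 dp:

13.9829


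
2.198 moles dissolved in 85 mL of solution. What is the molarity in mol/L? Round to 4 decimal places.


Convert volume to liters: V_L = V_mL / 1000.
V_L = 85 / 1000 = 0.085 L
M = n / V_L = 2.198 / 0.085
M = 25.85882353 mol/L, rounded to 4 dp:

25.8588 mol/L


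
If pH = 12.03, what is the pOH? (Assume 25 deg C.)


At 25 deg C, pH + pOH = 14.
pOH = 14 - pH = 14 - 12.03
pOH = 1.97:

1.97


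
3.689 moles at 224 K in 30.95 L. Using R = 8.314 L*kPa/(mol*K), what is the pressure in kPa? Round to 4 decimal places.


PV = nRT, solve for P = nRT / V.
nRT = 3.689 * 8.314 * 224 = 6870.1575
P = 6870.1575 / 30.95
P = 221.97600969 kPa, rounded to 4 dp:

221.9760 kPa


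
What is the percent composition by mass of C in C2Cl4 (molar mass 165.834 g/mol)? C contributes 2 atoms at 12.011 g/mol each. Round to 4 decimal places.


pct = 100 * (n_elem * M_elem) / M_total
mass_contribution = 2 * 12.011 = 24.022 g/mol
pct = 100 * 24.022 / 165.834
pct = 14.48556991 %, rounded to 4 dp:

14.4856 %


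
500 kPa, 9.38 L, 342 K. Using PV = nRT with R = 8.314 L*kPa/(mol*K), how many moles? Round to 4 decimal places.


PV = nRT, solve for n = PV / (RT).
PV = 500 * 9.38 = 4690.0
RT = 8.314 * 342 = 2843.388
n = 4690.0 / 2843.388
n = 1.64944074 mol, rounded to 4 dp:

1.6494 mol


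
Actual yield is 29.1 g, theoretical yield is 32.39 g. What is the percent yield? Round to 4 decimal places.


% yield = 100 * actual / theoretical
% yield = 100 * 29.1 / 32.39
% yield = 89.842544 %, rounded to 4 dp:

89.8425 %


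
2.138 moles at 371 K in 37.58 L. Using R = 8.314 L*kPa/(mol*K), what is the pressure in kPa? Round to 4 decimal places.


PV = nRT, solve for P = nRT / V.
nRT = 2.138 * 8.314 * 371 = 6594.6482
P = 6594.6482 / 37.58
P = 175.48292177 kPa, rounded to 4 dp:

175.4829 kPa


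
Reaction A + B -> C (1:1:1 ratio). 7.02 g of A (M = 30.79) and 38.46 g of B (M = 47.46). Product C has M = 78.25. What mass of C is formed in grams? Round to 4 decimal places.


Find moles of each reactant; the smaller value is the limiting reagent in a 1:1:1 reaction, so moles_C equals moles of the limiter.
n_A = mass_A / M_A = 7.02 / 30.79 = 0.227996 mol
n_B = mass_B / M_B = 38.46 / 47.46 = 0.810367 mol
Limiting reagent: A (smaller), n_limiting = 0.227996 mol
mass_C = n_limiting * M_C = 0.227996 * 78.25
mass_C = 17.840687 g, rounded to 4 dp:

17.8407 g


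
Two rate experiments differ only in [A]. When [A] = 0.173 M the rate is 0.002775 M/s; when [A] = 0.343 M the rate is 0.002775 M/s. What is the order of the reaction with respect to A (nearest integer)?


Rate is proportional to [A]^n, so rate2/rate1 = ([A]2/[A]1)^n. Take logs to solve for n.
rate2/rate1 = 0.002775 / 0.002775 = 1.0
[A]2/[A]1 = 0.343 / 0.173 = 1.9827
n = ln(1.0) / ln(1.9827) = 0.0
Nearest integer order:

0


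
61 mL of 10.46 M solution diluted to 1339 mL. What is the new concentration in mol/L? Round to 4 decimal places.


Dilution: M1*V1 = M2*V2, solve for M2.
M2 = M1*V1 / V2
M2 = 10.46 * 61 / 1339
M2 = 638.06 / 1339
M2 = 0.47651979 mol/L, rounded to 4 dp:

0.4765 mol/L


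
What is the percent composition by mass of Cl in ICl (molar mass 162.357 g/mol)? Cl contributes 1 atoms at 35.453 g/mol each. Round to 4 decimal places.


pct = 100 * (n_elem * M_elem) / M_total
mass_contribution = 1 * 35.453 = 35.453 g/mol
pct = 100 * 35.453 / 162.357
pct = 21.83644684 %, rounded to 4 dp:

21.8364 %


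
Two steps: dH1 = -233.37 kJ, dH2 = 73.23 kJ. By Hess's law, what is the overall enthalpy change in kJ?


Hess's law: enthalpy is a state function, so add the step enthalpies.
dH_total = dH1 + dH2 = -233.37 + (73.23)
dH_total = -160.14 kJ:

-160.14 kJ


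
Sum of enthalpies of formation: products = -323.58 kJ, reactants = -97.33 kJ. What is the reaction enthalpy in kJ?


dH_rxn = sum(dH_f products) - sum(dH_f reactants)
dH_rxn = -323.58 - (-97.33)
dH_rxn = -226.25 kJ:

-226.25 kJ


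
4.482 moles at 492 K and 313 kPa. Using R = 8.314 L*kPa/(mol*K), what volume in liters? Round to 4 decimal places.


PV = nRT, solve for V = nRT / P.
nRT = 4.482 * 8.314 * 492 = 18333.5672
V = 18333.5672 / 313
V = 58.57369712 L, rounded to 4 dp:

58.5737 L


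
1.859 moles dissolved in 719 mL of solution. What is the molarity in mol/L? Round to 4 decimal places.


Convert volume to liters: V_L = V_mL / 1000.
V_L = 719 / 1000 = 0.719 L
M = n / V_L = 1.859 / 0.719
M = 2.58553547 mol/L, rounded to 4 dp:

2.5855 mol/L


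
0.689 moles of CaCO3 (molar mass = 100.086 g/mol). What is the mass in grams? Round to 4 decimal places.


mass = n * M
mass = 0.689 * 100.086
mass = 68.959254 g, rounded to 4 dp:

68.9593 g


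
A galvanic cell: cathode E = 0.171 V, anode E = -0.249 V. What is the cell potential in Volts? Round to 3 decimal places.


Standard cell potential: E_cell = E_cathode - E_anode.
E_cell = 0.171 - (-0.249)
E_cell = 0.42 V, rounded to 3 dp:

0.420 V


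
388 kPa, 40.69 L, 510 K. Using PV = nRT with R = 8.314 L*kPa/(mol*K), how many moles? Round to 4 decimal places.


PV = nRT, solve for n = PV / (RT).
PV = 388 * 40.69 = 15787.72
RT = 8.314 * 510 = 4240.14
n = 15787.72 / 4240.14
n = 3.72339593 mol, rounded to 4 dp:

3.7234 mol


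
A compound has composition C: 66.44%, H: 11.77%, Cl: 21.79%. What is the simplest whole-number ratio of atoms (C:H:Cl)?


Assume 100 g of compound, divide each mass% by atomic mass to get moles, then normalize by the smallest to get a raw atom ratio.
Moles per 100 g: C: 66.44/12.011 = 5.5316, H: 11.77/1.008 = 11.6766, Cl: 21.79/35.453 = 0.6146
Raw ratio (divide by min = 0.6146): C: 9.0, H: 18.998, Cl: 1.0
Multiply by 1 to clear fractions: C: 9.0 ~= 9, H: 18.998 ~= 19, Cl: 1.0 ~= 1
Reduce by GCD to get the simplest whole-number ratio:

9:19:1


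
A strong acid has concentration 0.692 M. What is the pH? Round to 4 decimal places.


A strong acid dissociates completely, so [H+] equals the given concentration.
pH = -log10([H+]) = -log10(0.692)
pH = 0.15989391, rounded to 4 dp:

0.1599


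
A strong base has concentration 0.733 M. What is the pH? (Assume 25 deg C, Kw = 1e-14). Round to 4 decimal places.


A strong base dissociates completely, so [OH-] equals the given concentration.
pOH = -log10([OH-]) = -log10(0.733) = 0.134896
pH = 14 - pOH = 14 - 0.134896
pH = 13.865104, rounded to 4 dp:

13.8651


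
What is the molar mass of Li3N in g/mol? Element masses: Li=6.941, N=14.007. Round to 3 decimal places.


M = sum(count * atomic_mass) over atoms.
M = 3*6.941 + 1*14.007
M = 20.823 + 14.007
M = 34.83 g/mol, rounded to 3 dp:

34.830 g/mol


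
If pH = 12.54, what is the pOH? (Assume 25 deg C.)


At 25 deg C, pH + pOH = 14.
pOH = 14 - pH = 14 - 12.54
pOH = 1.46:

1.46


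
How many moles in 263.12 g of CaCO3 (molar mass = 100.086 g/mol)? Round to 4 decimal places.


n = mass / M
n = 263.12 / 100.086
n = 2.62893911 mol, rounded to 4 dp:

2.6289 mol


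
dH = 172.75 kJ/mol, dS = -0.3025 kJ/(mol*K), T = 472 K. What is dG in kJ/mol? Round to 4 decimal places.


Gibbs: dG = dH - T*dS (consistent units, dS already in kJ/(mol*K)).
T*dS = 472 * -0.3025 = -142.78
dG = 172.75 - (-142.78)
dG = 315.53 kJ/mol, rounded to 4 dp:

315.5300 kJ/mol


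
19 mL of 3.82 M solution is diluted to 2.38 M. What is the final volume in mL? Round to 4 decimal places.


Dilution: M1*V1 = M2*V2, solve for V2.
V2 = M1*V1 / M2
V2 = 3.82 * 19 / 2.38
V2 = 72.58 / 2.38
V2 = 30.49579832 mL, rounded to 4 dp:

30.4958 mL


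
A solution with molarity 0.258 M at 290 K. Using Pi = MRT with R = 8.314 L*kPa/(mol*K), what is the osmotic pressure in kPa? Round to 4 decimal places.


Osmotic pressure (van't Hoff): Pi = M*R*T.
RT = 8.314 * 290 = 2411.06
Pi = 0.258 * 2411.06
Pi = 622.05348 kPa, rounded to 4 dp:

622.0535 kPa


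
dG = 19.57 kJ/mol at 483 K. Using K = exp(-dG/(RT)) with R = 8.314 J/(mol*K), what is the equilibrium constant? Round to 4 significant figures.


dG is in kJ/mol; multiply by 1000 to match R in J/(mol*K).
RT = 8.314 * 483 = 4015.662 J/mol
exponent = -dG*1000 / (RT) = -(19.57*1000) / 4015.662 = -4.87341813
K = exp(-4.87341813)
K = 0.0076471815, rounded to 4 significant figures:

0.007647


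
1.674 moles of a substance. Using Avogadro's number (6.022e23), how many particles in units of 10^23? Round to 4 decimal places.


N = n * NA, then divide by 1e23 for the requested units.
N / 1e23 = n * 6.022
N / 1e23 = 1.674 * 6.022
N / 1e23 = 10.080828, rounded to 4 dp:

10.0808


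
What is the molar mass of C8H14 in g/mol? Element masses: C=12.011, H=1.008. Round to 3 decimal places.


M = sum(count * atomic_mass) over atoms.
M = 8*12.011 + 14*1.008
M = 96.088 + 14.112
M = 110.2 g/mol, rounded to 3 dp:

110.200 g/mol


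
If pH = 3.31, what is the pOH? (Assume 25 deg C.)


At 25 deg C, pH + pOH = 14.
pOH = 14 - pH = 14 - 3.31
pOH = 10.69:

10.69


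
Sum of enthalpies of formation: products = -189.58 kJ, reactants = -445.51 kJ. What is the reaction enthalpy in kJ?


dH_rxn = sum(dH_f products) - sum(dH_f reactants)
dH_rxn = -189.58 - (-445.51)
dH_rxn = 255.93 kJ:

255.93 kJ


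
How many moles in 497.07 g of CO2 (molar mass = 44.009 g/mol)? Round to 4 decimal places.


n = mass / M
n = 497.07 / 44.009
n = 11.29473517 mol, rounded to 4 dp:

11.2947 mol


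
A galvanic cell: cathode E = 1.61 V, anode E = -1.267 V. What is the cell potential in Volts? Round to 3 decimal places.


Standard cell potential: E_cell = E_cathode - E_anode.
E_cell = 1.61 - (-1.267)
E_cell = 2.877 V, rounded to 3 dp:

2.877 V


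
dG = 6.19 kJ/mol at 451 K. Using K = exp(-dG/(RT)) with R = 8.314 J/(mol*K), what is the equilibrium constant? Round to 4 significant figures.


dG is in kJ/mol; multiply by 1000 to match R in J/(mol*K).
RT = 8.314 * 451 = 3749.614 J/mol
exponent = -dG*1000 / (RT) = -(6.19*1000) / 3749.614 = -1.65083659
K = exp(-1.65083659)
K = 0.19188931, rounded to 4 significant figures:

0.1919


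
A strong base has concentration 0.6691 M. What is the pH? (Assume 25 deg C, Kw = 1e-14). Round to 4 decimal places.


A strong base dissociates completely, so [OH-] equals the given concentration.
pOH = -log10([OH-]) = -log10(0.6691) = 0.174509
pH = 14 - pOH = 14 - 0.174509
pH = 13.825491, rounded to 4 dp:

13.8255


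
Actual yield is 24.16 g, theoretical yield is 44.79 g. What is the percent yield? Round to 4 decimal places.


% yield = 100 * actual / theoretical
% yield = 100 * 24.16 / 44.79
% yield = 53.94061174 %, rounded to 4 dp:

53.9406 %


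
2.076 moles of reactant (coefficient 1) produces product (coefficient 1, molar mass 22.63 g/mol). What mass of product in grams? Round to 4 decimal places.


Use the coefficient ratio to convert reactant moles to product moles, then multiply by the product's molar mass.
moles_P = moles_R * (coeff_P / coeff_R) = 2.076 * (1/1) = 2.076
mass_P = moles_P * M_P = 2.076 * 22.63
mass_P = 46.97988 g, rounded to 4 dp:

46.9799 g


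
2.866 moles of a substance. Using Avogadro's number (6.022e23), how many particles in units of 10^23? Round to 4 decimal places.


N = n * NA, then divide by 1e23 for the requested units.
N / 1e23 = n * 6.022
N / 1e23 = 2.866 * 6.022
N / 1e23 = 17.259052, rounded to 4 dp:

17.2591


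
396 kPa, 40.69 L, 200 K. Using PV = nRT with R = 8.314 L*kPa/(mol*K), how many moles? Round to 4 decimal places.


PV = nRT, solve for n = PV / (RT).
PV = 396 * 40.69 = 16113.24
RT = 8.314 * 200 = 1662.8
n = 16113.24 / 1662.8
n = 9.69042579 mol, rounded to 4 dp:

9.6904 mol


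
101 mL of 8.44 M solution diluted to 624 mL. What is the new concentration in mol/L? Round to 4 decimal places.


Dilution: M1*V1 = M2*V2, solve for M2.
M2 = M1*V1 / V2
M2 = 8.44 * 101 / 624
M2 = 852.44 / 624
M2 = 1.36608974 mol/L, rounded to 4 dp:

1.3661 mol/L


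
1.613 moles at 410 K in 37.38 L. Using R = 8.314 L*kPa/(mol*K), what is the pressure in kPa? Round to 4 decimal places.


PV = nRT, solve for P = nRT / V.
nRT = 1.613 * 8.314 * 410 = 5498.2976
P = 5498.2976 / 37.38
P = 147.09196362 kPa, rounded to 4 dp:

147.0920 kPa


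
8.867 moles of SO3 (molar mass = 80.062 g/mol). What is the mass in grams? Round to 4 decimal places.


mass = n * M
mass = 8.867 * 80.062
mass = 709.909754 g, rounded to 4 dp:

709.9098 g


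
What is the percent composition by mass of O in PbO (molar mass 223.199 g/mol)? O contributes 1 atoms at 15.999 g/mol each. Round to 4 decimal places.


pct = 100 * (n_elem * M_elem) / M_total
mass_contribution = 1 * 15.999 = 15.999 g/mol
pct = 100 * 15.999 / 223.199
pct = 7.16804287 %, rounded to 4 dp:

7.1680 %


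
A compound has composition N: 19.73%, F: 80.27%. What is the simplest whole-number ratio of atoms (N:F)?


Assume 100 g of compound, divide each mass% by atomic mass to get moles, then normalize by the smallest to get a raw atom ratio.
Moles per 100 g: N: 19.73/14.007 = 1.4086, F: 80.27/18.998 = 4.2252
Raw ratio (divide by min = 1.4086): N: 1.0, F: 3.0
Multiply by 1 to clear fractions: N: 1.0 ~= 1, F: 3.0 ~= 3
Reduce by GCD to get the simplest whole-number ratio:

1:3


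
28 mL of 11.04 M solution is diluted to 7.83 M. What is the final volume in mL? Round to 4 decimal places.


Dilution: M1*V1 = M2*V2, solve for V2.
V2 = M1*V1 / M2
V2 = 11.04 * 28 / 7.83
V2 = 309.12 / 7.83
V2 = 39.4789272 mL, rounded to 4 dp:

39.4789 mL


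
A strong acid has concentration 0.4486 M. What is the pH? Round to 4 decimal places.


A strong acid dissociates completely, so [H+] equals the given concentration.
pH = -log10([H+]) = -log10(0.4486)
pH = 0.34814073, rounded to 4 dp:

0.3481


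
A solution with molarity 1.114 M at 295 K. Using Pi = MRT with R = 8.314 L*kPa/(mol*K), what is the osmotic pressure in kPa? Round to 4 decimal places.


Osmotic pressure (van't Hoff): Pi = M*R*T.
RT = 8.314 * 295 = 2452.63
Pi = 1.114 * 2452.63
Pi = 2732.22982 kPa, rounded to 4 dp:

2732.2298 kPa


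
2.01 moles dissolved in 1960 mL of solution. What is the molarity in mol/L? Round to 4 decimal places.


Convert volume to liters: V_L = V_mL / 1000.
V_L = 1960 / 1000 = 1.96 L
M = n / V_L = 2.01 / 1.96
M = 1.0255102 mol/L, rounded to 4 dp:

1.0255 mol/L


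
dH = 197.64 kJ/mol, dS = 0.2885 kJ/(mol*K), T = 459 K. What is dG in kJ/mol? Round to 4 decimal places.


Gibbs: dG = dH - T*dS (consistent units, dS already in kJ/(mol*K)).
T*dS = 459 * 0.2885 = 132.4215
dG = 197.64 - (132.4215)
dG = 65.2185 kJ/mol, rounded to 4 dp:

65.2185 kJ/mol


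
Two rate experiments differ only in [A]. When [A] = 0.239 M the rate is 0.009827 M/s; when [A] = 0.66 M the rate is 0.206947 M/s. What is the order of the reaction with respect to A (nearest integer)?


Rate is proportional to [A]^n, so rate2/rate1 = ([A]2/[A]1)^n. Take logs to solve for n.
rate2/rate1 = 0.206947 / 0.009827 = 21.059
[A]2/[A]1 = 0.66 / 0.239 = 2.7615
n = ln(21.059) / ln(2.7615) = 3.0
Nearest integer order:

3


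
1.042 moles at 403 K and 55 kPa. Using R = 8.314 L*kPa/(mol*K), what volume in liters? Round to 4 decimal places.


PV = nRT, solve for V = nRT / P.
nRT = 1.042 * 8.314 * 403 = 3491.2648
V = 3491.2648 / 55
V = 63.47754182 L, rounded to 4 dp:

63.4775 L


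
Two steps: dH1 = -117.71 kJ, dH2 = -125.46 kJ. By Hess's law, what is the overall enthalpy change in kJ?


Hess's law: enthalpy is a state function, so add the step enthalpies.
dH_total = dH1 + dH2 = -117.71 + (-125.46)
dH_total = -243.17 kJ:

-243.17 kJ


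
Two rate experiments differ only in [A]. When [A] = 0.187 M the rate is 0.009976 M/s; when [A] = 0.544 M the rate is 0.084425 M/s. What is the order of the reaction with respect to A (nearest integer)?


Rate is proportional to [A]^n, so rate2/rate1 = ([A]2/[A]1)^n. Take logs to solve for n.
rate2/rate1 = 0.084425 / 0.009976 = 8.4628
[A]2/[A]1 = 0.544 / 0.187 = 2.9091
n = ln(8.4628) / ln(2.9091) = 2.0
Nearest integer order:

2


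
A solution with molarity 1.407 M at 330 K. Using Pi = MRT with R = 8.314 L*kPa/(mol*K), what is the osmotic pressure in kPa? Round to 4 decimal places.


Osmotic pressure (van't Hoff): Pi = M*R*T.
RT = 8.314 * 330 = 2743.62
Pi = 1.407 * 2743.62
Pi = 3860.27334 kPa, rounded to 4 dp:

3860.2733 kPa


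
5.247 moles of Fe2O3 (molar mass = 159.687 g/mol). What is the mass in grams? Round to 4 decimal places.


mass = n * M
mass = 5.247 * 159.687
mass = 837.877689 g, rounded to 4 dp:

837.8777 g


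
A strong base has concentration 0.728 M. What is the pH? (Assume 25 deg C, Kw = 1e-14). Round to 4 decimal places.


A strong base dissociates completely, so [OH-] equals the given concentration.
pOH = -log10([OH-]) = -log10(0.728) = 0.137869
pH = 14 - pOH = 14 - 0.137869
pH = 13.862131, rounded to 4 dp:

13.8621


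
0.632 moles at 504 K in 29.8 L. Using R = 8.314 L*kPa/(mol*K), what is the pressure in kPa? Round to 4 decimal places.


PV = nRT, solve for P = nRT / V.
nRT = 0.632 * 8.314 * 504 = 2648.2418
P = 2648.2418 / 29.8
P = 88.8671745 kPa, rounded to 4 dp:

88.8672 kPa


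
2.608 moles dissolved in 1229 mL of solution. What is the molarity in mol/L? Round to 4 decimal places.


Convert volume to liters: V_L = V_mL / 1000.
V_L = 1229 / 1000 = 1.229 L
M = n / V_L = 2.608 / 1.229
M = 2.12205045 mol/L, rounded to 4 dp:

2.1221 mol/L


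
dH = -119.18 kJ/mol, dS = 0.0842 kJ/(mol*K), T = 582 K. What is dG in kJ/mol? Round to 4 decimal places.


Gibbs: dG = dH - T*dS (consistent units, dS already in kJ/(mol*K)).
T*dS = 582 * 0.0842 = 49.0044
dG = -119.18 - (49.0044)
dG = -168.1844 kJ/mol, rounded to 4 dp:

-168.1844 kJ/mol


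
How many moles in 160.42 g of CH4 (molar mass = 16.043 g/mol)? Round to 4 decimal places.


n = mass / M
n = 160.42 / 16.043
n = 9.99937668 mol, rounded to 4 dp:

9.9994 mol


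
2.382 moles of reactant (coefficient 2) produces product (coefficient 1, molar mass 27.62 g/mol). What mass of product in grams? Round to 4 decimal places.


Use the coefficient ratio to convert reactant moles to product moles, then multiply by the product's molar mass.
moles_P = moles_R * (coeff_P / coeff_R) = 2.382 * (1/2) = 1.191
mass_P = moles_P * M_P = 1.191 * 27.62
mass_P = 32.89542 g, rounded to 4 dp:

32.8954 g


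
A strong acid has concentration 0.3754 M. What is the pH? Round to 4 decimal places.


A strong acid dissociates completely, so [H+] equals the given concentration.
pH = -log10([H+]) = -log10(0.3754)
pH = 0.42550573, rounded to 4 dp:

0.4255


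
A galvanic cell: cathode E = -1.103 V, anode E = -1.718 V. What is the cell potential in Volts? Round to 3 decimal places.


Standard cell potential: E_cell = E_cathode - E_anode.
E_cell = -1.103 - (-1.718)
E_cell = 0.615 V, rounded to 3 dp:

0.615 V


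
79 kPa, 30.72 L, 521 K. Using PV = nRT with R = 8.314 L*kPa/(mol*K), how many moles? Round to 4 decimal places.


PV = nRT, solve for n = PV / (RT).
PV = 79 * 30.72 = 2426.88
RT = 8.314 * 521 = 4331.594
n = 2426.88 / 4331.594
n = 0.56027412 mol, rounded to 4 dp:

0.5603 mol


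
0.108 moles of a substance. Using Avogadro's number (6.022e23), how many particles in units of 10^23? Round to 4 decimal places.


N = n * NA, then divide by 1e23 for the requested units.
N / 1e23 = n * 6.022
N / 1e23 = 0.108 * 6.022
N / 1e23 = 0.650376, rounded to 4 dp:

0.6504


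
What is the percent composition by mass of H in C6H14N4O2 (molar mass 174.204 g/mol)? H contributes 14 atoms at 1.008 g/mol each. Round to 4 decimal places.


pct = 100 * (n_elem * M_elem) / M_total
mass_contribution = 14 * 1.008 = 14.112 g/mol
pct = 100 * 14.112 / 174.204
pct = 8.10084728 %, rounded to 4 dp:

8.1008 %


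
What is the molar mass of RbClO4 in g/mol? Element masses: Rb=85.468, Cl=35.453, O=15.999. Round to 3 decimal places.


M = sum(count * atomic_mass) over atoms.
M = 1*85.468 + 1*35.453 + 4*15.999
M = 85.468 + 35.453 + 63.996
M = 184.917 g/mol, rounded to 3 dp:

184.917 g/mol


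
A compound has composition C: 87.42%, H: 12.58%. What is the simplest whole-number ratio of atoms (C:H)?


Assume 100 g of compound, divide each mass% by atomic mass to get moles, then normalize by the smallest to get a raw atom ratio.
Moles per 100 g: C: 87.42/12.011 = 7.2783, H: 12.58/1.008 = 12.4802
Raw ratio (divide by min = 7.2783): C: 1.0, H: 1.715
Multiply by 7 to clear fractions: C: 7.0 ~= 7, H: 12.003 ~= 12
Reduce by GCD to get the simplest whole-number ratio:

7:12


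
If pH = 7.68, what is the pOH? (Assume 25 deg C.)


At 25 deg C, pH + pOH = 14.
pOH = 14 - pH = 14 - 7.68
pOH = 6.32:

6.32


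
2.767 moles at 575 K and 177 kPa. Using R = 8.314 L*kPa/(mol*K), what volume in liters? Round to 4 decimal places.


PV = nRT, solve for V = nRT / P.
nRT = 2.767 * 8.314 * 575 = 13227.7818
V = 13227.7818 / 177
V = 74.73323051 L, rounded to 4 dp:

74.7332 L


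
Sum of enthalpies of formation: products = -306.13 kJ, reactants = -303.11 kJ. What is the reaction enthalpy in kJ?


dH_rxn = sum(dH_f products) - sum(dH_f reactants)
dH_rxn = -306.13 - (-303.11)
dH_rxn = -3.02 kJ:

-3.02 kJ


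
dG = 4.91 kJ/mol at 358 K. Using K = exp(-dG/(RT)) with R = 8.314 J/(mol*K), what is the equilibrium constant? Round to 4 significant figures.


dG is in kJ/mol; multiply by 1000 to match R in J/(mol*K).
RT = 8.314 * 358 = 2976.412 J/mol
exponent = -dG*1000 / (RT) = -(4.91*1000) / 2976.412 = -1.64963721
K = exp(-1.64963721)
K = 0.1921196, rounded to 4 significant figures:

0.1921


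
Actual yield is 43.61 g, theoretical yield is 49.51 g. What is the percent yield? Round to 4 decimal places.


% yield = 100 * actual / theoretical
% yield = 100 * 43.61 / 49.51
% yield = 88.08321551 %, rounded to 4 dp:

88.0832 %


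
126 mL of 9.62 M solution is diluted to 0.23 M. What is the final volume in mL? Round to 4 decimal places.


Dilution: M1*V1 = M2*V2, solve for V2.
V2 = M1*V1 / M2
V2 = 9.62 * 126 / 0.23
V2 = 1212.12 / 0.23
V2 = 5270.08695652 mL, rounded to 4 dp:

5270.0870 mL


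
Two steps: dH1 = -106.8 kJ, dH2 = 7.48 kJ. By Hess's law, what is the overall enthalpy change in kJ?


Hess's law: enthalpy is a state function, so add the step enthalpies.
dH_total = dH1 + dH2 = -106.8 + (7.48)
dH_total = -99.32 kJ:

-99.32 kJ


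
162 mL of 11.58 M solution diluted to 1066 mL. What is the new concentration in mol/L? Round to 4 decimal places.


Dilution: M1*V1 = M2*V2, solve for M2.
M2 = M1*V1 / V2
M2 = 11.58 * 162 / 1066
M2 = 1875.96 / 1066
M2 = 1.75981238 mol/L, rounded to 4 dp:

1.7598 mol/L


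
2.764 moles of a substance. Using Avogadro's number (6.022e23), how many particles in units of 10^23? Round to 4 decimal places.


N = n * NA, then divide by 1e23 for the requested units.
N / 1e23 = n * 6.022
N / 1e23 = 2.764 * 6.022
N / 1e23 = 16.644808, rounded to 4 dp:

16.6448


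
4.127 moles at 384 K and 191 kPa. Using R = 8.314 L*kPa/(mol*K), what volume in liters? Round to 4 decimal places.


PV = nRT, solve for V = nRT / P.
nRT = 4.127 * 8.314 * 384 = 13175.7612
V = 13175.7612 / 191
V = 68.98304293 L, rounded to 4 dp:

68.9830 L


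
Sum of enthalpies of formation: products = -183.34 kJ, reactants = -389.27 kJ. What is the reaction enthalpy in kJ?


dH_rxn = sum(dH_f products) - sum(dH_f reactants)
dH_rxn = -183.34 - (-389.27)
dH_rxn = 205.93 kJ:

205.93 kJ


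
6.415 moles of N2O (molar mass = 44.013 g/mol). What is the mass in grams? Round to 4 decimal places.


mass = n * M
mass = 6.415 * 44.013
mass = 282.343395 g, rounded to 4 dp:

282.3434 g


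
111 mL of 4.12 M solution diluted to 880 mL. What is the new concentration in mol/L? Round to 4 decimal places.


Dilution: M1*V1 = M2*V2, solve for M2.
M2 = M1*V1 / V2
M2 = 4.12 * 111 / 880
M2 = 457.32 / 880
M2 = 0.51968182 mol/L, rounded to 4 dp:

0.5197 mol/L


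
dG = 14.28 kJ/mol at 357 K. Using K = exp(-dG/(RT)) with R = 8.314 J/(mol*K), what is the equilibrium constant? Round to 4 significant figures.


dG is in kJ/mol; multiply by 1000 to match R in J/(mol*K).
RT = 8.314 * 357 = 2968.098 J/mol
exponent = -dG*1000 / (RT) = -(14.28*1000) / 2968.098 = -4.8111619
K = exp(-4.8111619)
K = 0.0081383982, rounded to 4 significant figures:

0.008138


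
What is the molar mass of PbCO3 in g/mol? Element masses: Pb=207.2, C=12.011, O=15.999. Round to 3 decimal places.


M = sum(count * atomic_mass) over atoms.
M = 1*207.2 + 1*12.011 + 3*15.999
M = 207.2 + 12.011 + 47.997
M = 267.208 g/mol, rounded to 3 dp:

267.208 g/mol


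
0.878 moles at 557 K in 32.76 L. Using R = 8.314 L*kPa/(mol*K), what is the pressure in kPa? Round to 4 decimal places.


PV = nRT, solve for P = nRT / V.
nRT = 0.878 * 8.314 * 557 = 4065.9284
P = 4065.9284 / 32.76
P = 124.11258852 kPa, rounded to 4 dp:

124.1126 kPa


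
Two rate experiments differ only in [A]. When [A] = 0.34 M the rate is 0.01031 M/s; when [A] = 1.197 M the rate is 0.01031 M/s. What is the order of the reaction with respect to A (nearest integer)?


Rate is proportional to [A]^n, so rate2/rate1 = ([A]2/[A]1)^n. Take logs to solve for n.
rate2/rate1 = 0.01031 / 0.01031 = 1.0
[A]2/[A]1 = 1.197 / 0.34 = 3.5206
n = ln(1.0) / ln(3.5206) = 0.0
Nearest integer order:

0


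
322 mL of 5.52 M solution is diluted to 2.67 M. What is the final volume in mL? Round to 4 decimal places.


Dilution: M1*V1 = M2*V2, solve for V2.
V2 = M1*V1 / M2
V2 = 5.52 * 322 / 2.67
V2 = 1777.44 / 2.67
V2 = 665.70786517 mL, rounded to 4 dp:

665.7079 mL
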